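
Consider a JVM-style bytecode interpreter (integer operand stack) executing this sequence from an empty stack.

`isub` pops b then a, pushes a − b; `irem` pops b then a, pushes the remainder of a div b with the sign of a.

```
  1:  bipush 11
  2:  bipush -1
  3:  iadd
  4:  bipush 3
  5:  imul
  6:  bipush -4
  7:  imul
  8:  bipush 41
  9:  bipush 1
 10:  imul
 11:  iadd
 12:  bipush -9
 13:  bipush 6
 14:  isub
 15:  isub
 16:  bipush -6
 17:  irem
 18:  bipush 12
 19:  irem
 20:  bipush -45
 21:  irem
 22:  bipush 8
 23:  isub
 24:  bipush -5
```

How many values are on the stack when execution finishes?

2

bipush 11  -> [11]
bipush -1  -> [11, -1]
iadd       -> [10]
bipush 3   -> [10, 3]
imul       -> [30]
bipush -4  -> [30, -4]
imul       -> [-120]
bipush 41  -> [-120, 41]
bipush 1   -> [-120, 41, 1]
imul       -> [-120, 41]
iadd       -> [-79]
bipush -9  -> [-79, -9]
bipush 6   -> [-79, -9, 6]
isub       -> [-79, -15]
isub       -> [-64]
bipush -6  -> [-64, -6]
irem       -> [-4]
bipush 12  -> [-4, 12]
irem       -> [-4]
bipush -45 -> [-4, -45]
irem       -> [-4]
bipush 8   -> [-4, 8]
isub       -> [-12]
bipush -5  -> [-12, -5]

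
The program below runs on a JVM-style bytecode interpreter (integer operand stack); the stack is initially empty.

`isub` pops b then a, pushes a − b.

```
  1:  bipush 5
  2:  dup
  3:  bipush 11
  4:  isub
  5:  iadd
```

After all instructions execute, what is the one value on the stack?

bipush 5   5
dup        5 5
bipush 11  5 5 11
isub       5 -6
iadd       -1

-1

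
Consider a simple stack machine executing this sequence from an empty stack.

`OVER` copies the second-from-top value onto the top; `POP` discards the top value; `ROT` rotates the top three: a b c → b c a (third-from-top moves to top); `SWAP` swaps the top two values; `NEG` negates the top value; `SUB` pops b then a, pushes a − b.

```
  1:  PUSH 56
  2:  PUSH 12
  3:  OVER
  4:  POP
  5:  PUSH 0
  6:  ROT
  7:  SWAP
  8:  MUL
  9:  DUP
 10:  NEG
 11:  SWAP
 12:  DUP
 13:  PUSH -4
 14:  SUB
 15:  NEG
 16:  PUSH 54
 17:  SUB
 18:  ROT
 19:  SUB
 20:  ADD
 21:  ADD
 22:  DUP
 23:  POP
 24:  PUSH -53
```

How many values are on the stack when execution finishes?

PUSH 56   [56]
PUSH 12   [56, 12]
OVER      [56, 12, 56]
POP       [56, 12]
PUSH 0    [56, 12, 0]
ROT       [12, 0, 56]
SWAP      [12, 56, 0]
MUL       [12, 0]
DUP       [12, 0, 0]
NEG       [12, 0, 0]
SWAP      [12, 0, 0]
DUP       [12, 0, 0, 0]
PUSH -4   [12, 0, 0, 0, -4]
SUB       [12, 0, 0, 4]
NEG       [12, 0, 0, -4]
PUSH 54   [12, 0, 0, -4, 54]
SUB       [12, 0, 0, -58]
ROT       [12, 0, -58, 0]
SUB       [12, 0, -58]
ADD       [12, -58]
ADD       [-46]
DUP       [-46, -46]
POP       [-46]
PUSH -53  [-46, -53]

2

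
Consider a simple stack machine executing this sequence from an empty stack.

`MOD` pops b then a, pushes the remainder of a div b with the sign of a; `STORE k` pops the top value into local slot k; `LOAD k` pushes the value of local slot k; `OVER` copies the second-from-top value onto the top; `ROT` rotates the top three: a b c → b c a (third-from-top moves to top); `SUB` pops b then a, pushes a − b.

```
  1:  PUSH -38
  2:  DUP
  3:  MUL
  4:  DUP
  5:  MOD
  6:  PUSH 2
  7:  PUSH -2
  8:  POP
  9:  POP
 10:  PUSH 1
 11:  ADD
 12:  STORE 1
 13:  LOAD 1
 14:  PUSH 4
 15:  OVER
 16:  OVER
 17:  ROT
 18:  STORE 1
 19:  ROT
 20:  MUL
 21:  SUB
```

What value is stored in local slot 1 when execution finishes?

4

PUSH -38 : -38
DUP      : -38 -38
MUL      : 1444
DUP      : 1444 1444
MOD      : 0
PUSH 2   : 0 2
PUSH -2  : 0 2 -2
POP      : 0 2
POP      : 0
PUSH 1   : 0 1
ADD      : 1
STORE 1  : (empty)
LOAD 1   : 1
PUSH 4   : 1 4
OVER     : 1 4 1
OVER     : 1 4 1 4
ROT      : 1 1 4 4
STORE 1  : 1 1 4
ROT      : 1 4 1
MUL      : 1 4
SUB      : -3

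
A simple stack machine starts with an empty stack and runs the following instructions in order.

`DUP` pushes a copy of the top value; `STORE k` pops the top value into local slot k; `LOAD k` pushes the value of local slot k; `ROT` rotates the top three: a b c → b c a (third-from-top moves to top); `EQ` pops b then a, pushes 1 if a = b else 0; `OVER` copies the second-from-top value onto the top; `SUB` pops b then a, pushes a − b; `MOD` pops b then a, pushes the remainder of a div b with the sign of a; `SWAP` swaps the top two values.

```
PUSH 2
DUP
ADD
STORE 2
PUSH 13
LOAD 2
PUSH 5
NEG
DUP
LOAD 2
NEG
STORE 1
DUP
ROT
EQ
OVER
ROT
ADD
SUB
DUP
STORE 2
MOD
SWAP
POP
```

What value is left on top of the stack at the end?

4

PUSH 2  → [2]
DUP     → [2, 2]
ADD     → [4]
STORE 2 → []
PUSH 13 → [13]
LOAD 2  → [13, 4]
PUSH 5  → [13, 4, 5]
NEG     → [13, 4, -5]
DUP     → [13, 4, -5, -5]
LOAD 2  → [13, 4, -5, -5, 4]
NEG     → [13, 4, -5, -5, -4]
STORE 1 → [13, 4, -5, -5]
DUP     → [13, 4, -5, -5, -5]
ROT     → [13, 4, -5, -5, -5]
EQ      → [13, 4, -5, 1]
OVER    → [13, 4, -5, 1, -5]
ROT     → [13, 4, 1, -5, -5]
ADD     → [13, 4, 1, -10]
SUB     → [13, 4, 11]
DUP     → [13, 4, 11, 11]
STORE 2 → [13, 4, 11]
MOD     → [13, 4]
SWAP    → [4, 13]
POP     → [4]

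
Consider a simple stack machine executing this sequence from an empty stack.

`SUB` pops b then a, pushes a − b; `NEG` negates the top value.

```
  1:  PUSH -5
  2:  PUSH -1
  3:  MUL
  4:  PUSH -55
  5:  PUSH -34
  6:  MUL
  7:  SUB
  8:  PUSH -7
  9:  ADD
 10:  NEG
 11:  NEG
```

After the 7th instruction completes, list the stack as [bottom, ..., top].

PUSH -5  -> [-5]
PUSH -1  -> [-5, -1]
MUL      -> [5]
PUSH -55 -> [5, -55]
PUSH -34 -> [5, -55, -34]
MUL      -> [5, 1870]
SUB      -> [-1865]

[-1865]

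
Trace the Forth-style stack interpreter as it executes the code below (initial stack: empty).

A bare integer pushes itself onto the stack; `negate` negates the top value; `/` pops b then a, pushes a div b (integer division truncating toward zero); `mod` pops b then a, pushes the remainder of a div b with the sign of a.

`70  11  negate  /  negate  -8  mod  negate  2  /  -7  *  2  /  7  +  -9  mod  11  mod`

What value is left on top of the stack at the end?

70     → 70
11     → 70 11
negate → 70 -11
/      → -6
negate → 6
-8     → 6 -8
mod    → 6
negate → -6
2      → -6 2
/      → -3
-7     → -3 -7
*      → 21
2      → 21 2
/      → 10
7      → 10 7
+      → 17
-9     → 17 -9
mod    → 8
11     → 8 11
mod    → 8

8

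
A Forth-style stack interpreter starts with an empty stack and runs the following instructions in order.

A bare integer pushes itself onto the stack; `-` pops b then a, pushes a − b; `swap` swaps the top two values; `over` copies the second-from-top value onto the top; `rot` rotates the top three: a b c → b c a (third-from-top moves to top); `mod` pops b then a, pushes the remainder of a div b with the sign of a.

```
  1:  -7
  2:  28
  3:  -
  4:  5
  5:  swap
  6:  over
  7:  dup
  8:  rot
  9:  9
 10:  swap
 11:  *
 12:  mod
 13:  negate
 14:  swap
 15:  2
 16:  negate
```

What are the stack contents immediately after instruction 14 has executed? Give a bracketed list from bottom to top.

-7     : [-7]
28     : [-7, 28]
-      : [-35]
5      : [-35, 5]
swap   : [5, -35]
over   : [5, -35, 5]
dup    : [5, -35, 5, 5]
rot    : [5, 5, 5, -35]
9      : [5, 5, 5, -35, 9]
swap   : [5, 5, 5, 9, -35]
*      : [5, 5, 5, -315]
mod    : [5, 5, 5]
negate : [5, 5, -5]
swap   : [5, -5, 5]

[5, -5, 5]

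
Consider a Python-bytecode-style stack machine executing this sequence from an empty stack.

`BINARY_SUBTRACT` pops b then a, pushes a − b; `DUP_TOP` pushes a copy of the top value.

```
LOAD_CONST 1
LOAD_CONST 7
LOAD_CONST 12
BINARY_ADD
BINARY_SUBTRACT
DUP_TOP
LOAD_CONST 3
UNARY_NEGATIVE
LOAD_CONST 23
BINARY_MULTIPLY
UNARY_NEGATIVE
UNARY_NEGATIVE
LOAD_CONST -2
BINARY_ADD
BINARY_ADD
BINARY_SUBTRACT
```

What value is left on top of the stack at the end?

71

LOAD_CONST 1    -> [1]
LOAD_CONST 7    -> [1, 7]
LOAD_CONST 12   -> [1, 7, 12]
BINARY_ADD      -> [1, 19]
BINARY_SUBTRACT -> [-18]
DUP_TOP         -> [-18, -18]
LOAD_CONST 3    -> [-18, -18, 3]
UNARY_NEGATIVE  -> [-18, -18, -3]
LOAD_CONST 23   -> [-18, -18, -3, 23]
BINARY_MULTIPLY -> [-18, -18, -69]
UNARY_NEGATIVE  -> [-18, -18, 69]
UNARY_NEGATIVE  -> [-18, -18, -69]
LOAD_CONST -2   -> [-18, -18, -69, -2]
BINARY_ADD      -> [-18, -18, -71]
BINARY_ADD      -> [-18, -89]
BINARY_SUBTRACT -> [71]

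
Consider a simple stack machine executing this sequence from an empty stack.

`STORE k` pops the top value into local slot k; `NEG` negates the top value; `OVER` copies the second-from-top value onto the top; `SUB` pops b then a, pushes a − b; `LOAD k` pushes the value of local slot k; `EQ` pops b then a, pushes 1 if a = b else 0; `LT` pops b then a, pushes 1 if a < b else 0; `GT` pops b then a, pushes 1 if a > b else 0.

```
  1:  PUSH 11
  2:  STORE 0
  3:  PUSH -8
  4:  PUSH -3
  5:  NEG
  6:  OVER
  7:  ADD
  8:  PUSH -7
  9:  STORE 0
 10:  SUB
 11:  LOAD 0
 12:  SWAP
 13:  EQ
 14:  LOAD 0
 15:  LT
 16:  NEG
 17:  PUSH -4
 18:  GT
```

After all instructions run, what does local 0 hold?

-7

PUSH 11 : 11
STORE 0 : (empty)
PUSH -8 : -8
PUSH -3 : -8 -3
NEG     : -8 3
OVER    : -8 3 -8
ADD     : -8 -5
PUSH -7 : -8 -5 -7
STORE 0 : -8 -5
SUB     : -3
LOAD 0  : -3 -7
SWAP    : -7 -3
EQ      : 0
LOAD 0  : 0 -7
LT      : 0
NEG     : 0
PUSH -4 : 0 -4
GT      : 1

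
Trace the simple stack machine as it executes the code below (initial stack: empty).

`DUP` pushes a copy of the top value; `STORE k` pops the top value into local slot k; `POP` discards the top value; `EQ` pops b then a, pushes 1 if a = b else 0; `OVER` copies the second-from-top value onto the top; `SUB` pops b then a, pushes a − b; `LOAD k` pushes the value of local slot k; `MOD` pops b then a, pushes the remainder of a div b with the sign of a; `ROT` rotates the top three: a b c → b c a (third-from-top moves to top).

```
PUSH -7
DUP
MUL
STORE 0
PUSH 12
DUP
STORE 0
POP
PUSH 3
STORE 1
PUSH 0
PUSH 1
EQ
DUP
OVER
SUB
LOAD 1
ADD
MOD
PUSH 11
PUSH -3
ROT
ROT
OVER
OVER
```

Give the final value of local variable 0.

PUSH -7 → [-7]
DUP     → [-7, -7]
MUL     → [49]
STORE 0 → []
PUSH 12 → [12]
DUP     → [12, 12]
STORE 0 → [12]
POP     → []
PUSH 3  → [3]
STORE 1 → []
PUSH 0  → [0]
PUSH 1  → [0, 1]
EQ      → [0]
DUP     → [0, 0]
OVER    → [0, 0, 0]
SUB     → [0, 0]
LOAD 1  → [0, 0, 3]
ADD     → [0, 3]
MOD     → [0]
PUSH 11 → [0, 11]
PUSH -3 → [0, 11, -3]
ROT     → [11, -3, 0]
ROT     → [-3, 0, 11]
OVER    → [-3, 0, 11, 0]
OVER    → [-3, 0, 11, 0, 11]

12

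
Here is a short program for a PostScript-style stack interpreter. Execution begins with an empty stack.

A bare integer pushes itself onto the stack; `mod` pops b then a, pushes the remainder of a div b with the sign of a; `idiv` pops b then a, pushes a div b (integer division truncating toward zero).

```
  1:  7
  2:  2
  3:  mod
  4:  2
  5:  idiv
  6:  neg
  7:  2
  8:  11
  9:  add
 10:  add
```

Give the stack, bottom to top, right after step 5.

[0]

7     [7]
2     [7, 2]
mod   [1]
2     [1, 2]
idiv  [0]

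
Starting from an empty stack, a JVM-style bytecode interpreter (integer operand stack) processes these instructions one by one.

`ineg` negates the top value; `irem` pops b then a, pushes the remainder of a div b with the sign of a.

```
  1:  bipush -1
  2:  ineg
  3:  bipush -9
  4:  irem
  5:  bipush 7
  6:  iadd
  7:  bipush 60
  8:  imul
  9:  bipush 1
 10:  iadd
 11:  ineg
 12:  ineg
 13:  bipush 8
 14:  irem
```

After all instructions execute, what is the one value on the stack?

bipush -1 → -1
ineg      → 1
bipush -9 → 1 -9
irem      → 1
bipush 7  → 1 7
iadd      → 8
bipush 60 → 8 60
imul      → 480
bipush 1  → 480 1
iadd      → 481
ineg      → -481
ineg      → 481
bipush 8  → 481 8
irem      → 1

1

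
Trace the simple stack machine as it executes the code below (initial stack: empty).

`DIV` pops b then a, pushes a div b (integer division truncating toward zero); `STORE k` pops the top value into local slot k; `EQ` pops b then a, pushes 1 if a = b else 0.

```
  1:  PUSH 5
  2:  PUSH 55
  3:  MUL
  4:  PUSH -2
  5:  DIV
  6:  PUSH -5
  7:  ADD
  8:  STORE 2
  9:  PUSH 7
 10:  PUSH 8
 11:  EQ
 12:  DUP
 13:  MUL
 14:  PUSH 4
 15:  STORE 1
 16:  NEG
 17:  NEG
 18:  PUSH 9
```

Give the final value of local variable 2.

-142

PUSH 5  : 5
PUSH 55 : 5 55
MUL     : 275
PUSH -2 : 275 -2
DIV     : -137
PUSH -5 : -137 -5
ADD     : -142
STORE 2 : (empty)
PUSH 7  : 7
PUSH 8  : 7 8
EQ      : 0
DUP     : 0 0
MUL     : 0
PUSH 4  : 0 4
STORE 1 : 0
NEG     : 0
NEG     : 0
PUSH 9  : 0 9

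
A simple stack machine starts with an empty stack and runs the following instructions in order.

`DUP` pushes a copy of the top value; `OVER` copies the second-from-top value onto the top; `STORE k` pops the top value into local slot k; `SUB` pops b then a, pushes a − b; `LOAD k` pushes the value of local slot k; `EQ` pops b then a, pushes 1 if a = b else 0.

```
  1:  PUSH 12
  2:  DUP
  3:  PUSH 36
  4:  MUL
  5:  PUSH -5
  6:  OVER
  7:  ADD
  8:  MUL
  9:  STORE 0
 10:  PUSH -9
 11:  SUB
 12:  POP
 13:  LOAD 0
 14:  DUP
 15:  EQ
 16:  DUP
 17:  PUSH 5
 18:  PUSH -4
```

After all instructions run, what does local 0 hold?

PUSH 12 : 12
DUP     : 12 12
PUSH 36 : 12 12 36
MUL     : 12 432
PUSH -5 : 12 432 -5
OVER    : 12 432 -5 432
ADD     : 12 432 427
MUL     : 12 184464
STORE 0 : 12
PUSH -9 : 12 -9
SUB     : 21
POP     : (empty)
LOAD 0  : 184464
DUP     : 184464 184464
EQ      : 1
DUP     : 1 1
PUSH 5  : 1 1 5
PUSH -4 : 1 1 5 -4

184464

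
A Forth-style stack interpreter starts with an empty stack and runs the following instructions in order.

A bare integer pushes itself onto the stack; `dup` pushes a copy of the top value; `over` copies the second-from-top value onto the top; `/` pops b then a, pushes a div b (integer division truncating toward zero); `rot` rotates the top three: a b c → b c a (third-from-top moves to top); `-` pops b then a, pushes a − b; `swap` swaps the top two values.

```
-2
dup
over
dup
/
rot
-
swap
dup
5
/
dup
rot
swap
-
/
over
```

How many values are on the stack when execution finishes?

-2   : [-2]
dup  : [-2, -2]
over : [-2, -2, -2]
dup  : [-2, -2, -2, -2]
/    : [-2, -2, 1]
rot  : [-2, 1, -2]
-    : [-2, 3]
swap : [3, -2]
dup  : [3, -2, -2]
5    : [3, -2, -2, 5]
/    : [3, -2, 0]
dup  : [3, -2, 0, 0]
rot  : [3, 0, 0, -2]
swap : [3, 0, -2, 0]
-    : [3, 0, -2]
/    : [3, 0]
over : [3, 0, 3]

3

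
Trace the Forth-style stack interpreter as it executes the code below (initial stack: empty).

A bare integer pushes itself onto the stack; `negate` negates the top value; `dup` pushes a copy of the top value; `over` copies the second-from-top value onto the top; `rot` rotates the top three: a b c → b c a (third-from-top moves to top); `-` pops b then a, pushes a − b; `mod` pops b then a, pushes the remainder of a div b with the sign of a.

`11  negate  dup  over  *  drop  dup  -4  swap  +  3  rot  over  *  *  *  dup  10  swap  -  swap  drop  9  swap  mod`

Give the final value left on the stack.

11     : 11
negate : -11
dup    : -11 -11
over   : -11 -11 -11
*      : -11 121
drop   : -11
dup    : -11 -11
-4     : -11 -11 -4
swap   : -11 -4 -11
+      : -11 -15
3      : -11 -15 3
rot    : -15 3 -11
over   : -15 3 -11 3
*      : -15 3 -33
*      : -15 -99
*      : 1485
dup    : 1485 1485
10     : 1485 1485 10
swap   : 1485 10 1485
-      : 1485 -1475
swap   : -1475 1485
drop   : -1475
9      : -1475 9
swap   : 9 -1475
mod    : 9

9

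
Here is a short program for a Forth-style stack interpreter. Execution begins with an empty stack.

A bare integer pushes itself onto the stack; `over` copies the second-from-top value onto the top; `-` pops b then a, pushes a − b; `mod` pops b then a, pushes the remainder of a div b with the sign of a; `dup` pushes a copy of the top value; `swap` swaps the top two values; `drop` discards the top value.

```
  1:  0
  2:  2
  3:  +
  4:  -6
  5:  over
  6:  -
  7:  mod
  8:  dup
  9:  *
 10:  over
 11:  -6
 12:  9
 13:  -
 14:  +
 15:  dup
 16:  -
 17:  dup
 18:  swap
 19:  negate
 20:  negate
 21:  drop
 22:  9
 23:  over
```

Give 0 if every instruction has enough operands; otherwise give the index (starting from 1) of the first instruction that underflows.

10

0     [0]
2     [0, 2]
+     [2]
-6    [2, -6]
over  [2, -6, 2]
-     [2, -8]
mod   [2]
dup   [2, 2]
*     [4]
over  — needs 2 operands, stack has 1 → underflow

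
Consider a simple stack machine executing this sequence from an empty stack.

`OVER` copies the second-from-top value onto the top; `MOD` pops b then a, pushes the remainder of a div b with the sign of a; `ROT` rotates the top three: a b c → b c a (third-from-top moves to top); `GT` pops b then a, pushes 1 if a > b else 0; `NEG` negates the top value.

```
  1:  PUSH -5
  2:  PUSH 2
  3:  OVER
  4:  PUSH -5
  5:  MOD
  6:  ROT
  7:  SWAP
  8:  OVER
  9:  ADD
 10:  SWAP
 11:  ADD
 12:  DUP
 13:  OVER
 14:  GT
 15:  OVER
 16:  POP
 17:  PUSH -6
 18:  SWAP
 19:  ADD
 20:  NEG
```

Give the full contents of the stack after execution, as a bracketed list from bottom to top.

[2, -10, 6]

PUSH -5 -> -5
PUSH 2  -> -5 2
OVER    -> -5 2 -5
PUSH -5 -> -5 2 -5 -5
MOD     -> -5 2 0
ROT     -> 2 0 -5
SWAP    -> 2 -5 0
OVER    -> 2 -5 0 -5
ADD     -> 2 -5 -5
SWAP    -> 2 -5 -5
ADD     -> 2 -10
DUP     -> 2 -10 -10
OVER    -> 2 -10 -10 -10
GT      -> 2 -10 0
OVER    -> 2 -10 0 -10
POP     -> 2 -10 0
PUSH -6 -> 2 -10 0 -6
SWAP    -> 2 -10 -6 0
ADD     -> 2 -10 -6
NEG     -> 2 -10 6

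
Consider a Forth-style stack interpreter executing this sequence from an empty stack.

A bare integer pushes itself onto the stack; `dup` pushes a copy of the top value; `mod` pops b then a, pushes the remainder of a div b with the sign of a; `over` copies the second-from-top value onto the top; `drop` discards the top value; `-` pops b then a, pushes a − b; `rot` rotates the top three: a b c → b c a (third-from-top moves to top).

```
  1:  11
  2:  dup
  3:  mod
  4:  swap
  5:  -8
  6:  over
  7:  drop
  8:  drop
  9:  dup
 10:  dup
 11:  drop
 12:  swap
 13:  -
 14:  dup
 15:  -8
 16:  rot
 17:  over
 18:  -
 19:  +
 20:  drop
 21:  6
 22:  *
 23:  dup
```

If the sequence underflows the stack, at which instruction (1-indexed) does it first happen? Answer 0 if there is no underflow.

11  -> 11
dup -> 11 11
mod -> 0
swap  — needs 2 operands, stack has 1 → underflow

4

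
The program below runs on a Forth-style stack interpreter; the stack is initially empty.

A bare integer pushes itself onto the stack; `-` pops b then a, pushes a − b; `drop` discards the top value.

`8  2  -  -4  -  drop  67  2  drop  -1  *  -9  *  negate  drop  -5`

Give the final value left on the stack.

8      : [8]
2      : [8, 2]
-      : [6]
-4     : [6, -4]
-      : [10]
drop   : []
67     : [67]
2      : [67, 2]
drop   : [67]
-1     : [67, -1]
*      : [-67]
-9     : [-67, -9]
*      : [603]
negate : [-603]
drop   : []
-5     : [-5]

-5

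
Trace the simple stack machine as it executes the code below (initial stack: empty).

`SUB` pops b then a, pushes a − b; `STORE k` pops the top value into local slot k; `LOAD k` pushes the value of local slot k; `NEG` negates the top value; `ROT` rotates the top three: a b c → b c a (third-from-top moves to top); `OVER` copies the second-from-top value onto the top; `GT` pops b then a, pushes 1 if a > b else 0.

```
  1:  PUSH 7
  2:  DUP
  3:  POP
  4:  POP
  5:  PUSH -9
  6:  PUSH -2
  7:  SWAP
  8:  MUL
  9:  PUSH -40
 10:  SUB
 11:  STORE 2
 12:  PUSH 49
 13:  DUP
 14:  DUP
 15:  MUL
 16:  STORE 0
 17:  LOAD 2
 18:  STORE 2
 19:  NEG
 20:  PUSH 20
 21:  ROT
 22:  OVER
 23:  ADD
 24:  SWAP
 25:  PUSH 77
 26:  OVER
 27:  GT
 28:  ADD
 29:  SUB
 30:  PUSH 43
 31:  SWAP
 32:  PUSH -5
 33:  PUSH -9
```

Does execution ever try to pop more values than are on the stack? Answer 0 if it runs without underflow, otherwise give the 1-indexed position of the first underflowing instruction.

21

PUSH 7   -> [7]
DUP      -> [7, 7]
POP      -> [7]
POP      -> []
PUSH -9  -> [-9]
PUSH -2  -> [-9, -2]
SWAP     -> [-2, -9]
MUL      -> [18]
PUSH -40 -> [18, -40]
SUB      -> [58]
STORE 2  -> []
PUSH 49  -> [49]
DUP      -> [49, 49]
DUP      -> [49, 49, 49]
MUL      -> [49, 2401]
STORE 0  -> [49]
LOAD 2   -> [49, 58]
STORE 2  -> [49]
NEG      -> [-49]
PUSH 20  -> [-49, 20]
ROT  — needs 3 operands, stack has 2 → underflow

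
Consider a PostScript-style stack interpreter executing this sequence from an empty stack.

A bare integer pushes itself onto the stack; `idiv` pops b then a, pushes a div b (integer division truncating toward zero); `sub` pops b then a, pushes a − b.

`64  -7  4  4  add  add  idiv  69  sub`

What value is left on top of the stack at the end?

-5

64   : [64]
-7   : [64, -7]
4    : [64, -7, 4]
4    : [64, -7, 4, 4]
add  : [64, -7, 8]
add  : [64, 1]
idiv : [64]
69   : [64, 69]
sub  : [-5]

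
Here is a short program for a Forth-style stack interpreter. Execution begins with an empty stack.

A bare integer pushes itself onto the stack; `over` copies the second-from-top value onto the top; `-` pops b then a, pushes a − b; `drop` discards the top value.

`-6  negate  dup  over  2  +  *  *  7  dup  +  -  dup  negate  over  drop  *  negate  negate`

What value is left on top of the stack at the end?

-75076

-6     : [-6]
negate : [6]
dup    : [6, 6]
over   : [6, 6, 6]
2      : [6, 6, 6, 2]
+      : [6, 6, 8]
*      : [6, 48]
*      : [288]
7      : [288, 7]
dup    : [288, 7, 7]
+      : [288, 14]
-      : [274]
dup    : [274, 274]
negate : [274, -274]
over   : [274, -274, 274]
drop   : [274, -274]
*      : [-75076]
negate : [75076]
negate : [-75076]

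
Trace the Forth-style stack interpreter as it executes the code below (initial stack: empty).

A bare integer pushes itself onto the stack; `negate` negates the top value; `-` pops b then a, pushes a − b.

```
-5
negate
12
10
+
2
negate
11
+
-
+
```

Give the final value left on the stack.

-5     -> -5
negate -> 5
12     -> 5 12
10     -> 5 12 10
+      -> 5 22
2      -> 5 22 2
negate -> 5 22 -2
11     -> 5 22 -2 11
+      -> 5 22 9
-      -> 5 13
+      -> 18

18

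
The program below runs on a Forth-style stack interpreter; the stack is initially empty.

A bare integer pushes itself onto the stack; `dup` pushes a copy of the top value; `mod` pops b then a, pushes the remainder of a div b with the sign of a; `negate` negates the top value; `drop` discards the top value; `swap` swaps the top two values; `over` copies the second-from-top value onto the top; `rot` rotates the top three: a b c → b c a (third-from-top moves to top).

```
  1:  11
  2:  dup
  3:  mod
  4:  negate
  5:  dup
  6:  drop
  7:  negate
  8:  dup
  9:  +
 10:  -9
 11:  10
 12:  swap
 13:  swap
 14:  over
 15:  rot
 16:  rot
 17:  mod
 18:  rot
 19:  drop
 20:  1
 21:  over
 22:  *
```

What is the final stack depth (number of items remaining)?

11     → 11
dup    → 11 11
mod    → 0
negate → 0
dup    → 0 0
drop   → 0
negate → 0
dup    → 0 0
+      → 0
-9     → 0 -9
10     → 0 -9 10
swap   → 0 10 -9
swap   → 0 -9 10
over   → 0 -9 10 -9
rot    → 0 10 -9 -9
rot    → 0 -9 -9 10
mod    → 0 -9 -9
rot    → -9 -9 0
drop   → -9 -9
1      → -9 -9 1
over   → -9 -9 1 -9
*      → -9 -9 -9

3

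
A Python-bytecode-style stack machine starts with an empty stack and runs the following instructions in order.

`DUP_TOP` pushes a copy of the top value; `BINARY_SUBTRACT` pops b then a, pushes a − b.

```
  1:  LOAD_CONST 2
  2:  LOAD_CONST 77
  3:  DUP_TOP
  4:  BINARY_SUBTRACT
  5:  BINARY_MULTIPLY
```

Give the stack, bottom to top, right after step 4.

LOAD_CONST 2    -> [2]
LOAD_CONST 77   -> [2, 77]
DUP_TOP         -> [2, 77, 77]
BINARY_SUBTRACT -> [2, 0]

[2, 0]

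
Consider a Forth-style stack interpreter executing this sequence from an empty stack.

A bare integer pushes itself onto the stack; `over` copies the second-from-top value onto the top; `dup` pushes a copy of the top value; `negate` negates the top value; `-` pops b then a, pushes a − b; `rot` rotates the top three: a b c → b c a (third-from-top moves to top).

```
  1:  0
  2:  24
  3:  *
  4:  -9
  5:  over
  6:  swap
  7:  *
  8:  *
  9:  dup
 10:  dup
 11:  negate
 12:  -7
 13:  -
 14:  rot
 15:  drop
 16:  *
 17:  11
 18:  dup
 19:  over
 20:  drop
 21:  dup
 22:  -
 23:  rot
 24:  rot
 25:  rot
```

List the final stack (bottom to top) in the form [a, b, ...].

[0, 11, 0]

0      -> [0]
24     -> [0, 24]
*      -> [0]
-9     -> [0, -9]
over   -> [0, -9, 0]
swap   -> [0, 0, -9]
*      -> [0, 0]
*      -> [0]
dup    -> [0, 0]
dup    -> [0, 0, 0]
negate -> [0, 0, 0]
-7     -> [0, 0, 0, -7]
-      -> [0, 0, 7]
rot    -> [0, 7, 0]
drop   -> [0, 7]
*      -> [0]
11     -> [0, 11]
dup    -> [0, 11, 11]
over   -> [0, 11, 11, 11]
drop   -> [0, 11, 11]
dup    -> [0, 11, 11, 11]
-      -> [0, 11, 0]
rot    -> [11, 0, 0]
rot    -> [0, 0, 11]
rot    -> [0, 11, 0]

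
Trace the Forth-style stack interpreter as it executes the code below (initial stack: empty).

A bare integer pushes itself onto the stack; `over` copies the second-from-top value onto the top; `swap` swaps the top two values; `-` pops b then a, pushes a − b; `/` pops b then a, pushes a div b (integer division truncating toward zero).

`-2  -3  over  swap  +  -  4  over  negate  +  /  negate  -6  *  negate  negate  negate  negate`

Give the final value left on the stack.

18

-2     -> -2
-3     -> -2 -3
over   -> -2 -3 -2
swap   -> -2 -2 -3
+      -> -2 -5
-      -> 3
4      -> 3 4
over   -> 3 4 3
negate -> 3 4 -3
+      -> 3 1
/      -> 3
negate -> -3
-6     -> -3 -6
*      -> 18
negate -> -18
negate -> 18
negate -> -18
negate -> 18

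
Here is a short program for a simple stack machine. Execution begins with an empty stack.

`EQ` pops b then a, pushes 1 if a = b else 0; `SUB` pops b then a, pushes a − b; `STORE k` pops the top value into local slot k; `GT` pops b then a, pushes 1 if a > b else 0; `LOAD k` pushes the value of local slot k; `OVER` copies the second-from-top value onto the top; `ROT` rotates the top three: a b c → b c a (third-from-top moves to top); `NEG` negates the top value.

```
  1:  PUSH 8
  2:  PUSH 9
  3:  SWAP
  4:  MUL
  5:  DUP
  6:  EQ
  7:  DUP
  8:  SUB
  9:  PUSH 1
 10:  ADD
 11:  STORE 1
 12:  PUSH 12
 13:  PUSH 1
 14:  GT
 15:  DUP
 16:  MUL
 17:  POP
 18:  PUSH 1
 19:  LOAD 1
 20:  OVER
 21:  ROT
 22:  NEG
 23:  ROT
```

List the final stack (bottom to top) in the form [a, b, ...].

PUSH 8  -> 8
PUSH 9  -> 8 9
SWAP    -> 9 8
MUL     -> 72
DUP     -> 72 72
EQ      -> 1
DUP     -> 1 1
SUB     -> 0
PUSH 1  -> 0 1
ADD     -> 1
STORE 1 -> (empty)
PUSH 12 -> 12
PUSH 1  -> 12 1
GT      -> 1
DUP     -> 1 1
MUL     -> 1
POP     -> (empty)
PUSH 1  -> 1
LOAD 1  -> 1 1
OVER    -> 1 1 1
ROT     -> 1 1 1
NEG     -> 1 1 -1
ROT     -> 1 -1 1

[1, -1, 1]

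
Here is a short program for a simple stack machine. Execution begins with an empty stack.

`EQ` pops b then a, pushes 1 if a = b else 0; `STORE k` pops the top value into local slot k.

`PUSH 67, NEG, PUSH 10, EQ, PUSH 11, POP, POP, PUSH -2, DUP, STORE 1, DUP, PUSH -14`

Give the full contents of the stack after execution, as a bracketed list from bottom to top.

PUSH 67  : 67
NEG      : -67
PUSH 10  : -67 10
EQ       : 0
PUSH 11  : 0 11
POP      : 0
POP      : (empty)
PUSH -2  : -2
DUP      : -2 -2
STORE 1  : -2
DUP      : -2 -2
PUSH -14 : -2 -2 -14

[-2, -2, -14]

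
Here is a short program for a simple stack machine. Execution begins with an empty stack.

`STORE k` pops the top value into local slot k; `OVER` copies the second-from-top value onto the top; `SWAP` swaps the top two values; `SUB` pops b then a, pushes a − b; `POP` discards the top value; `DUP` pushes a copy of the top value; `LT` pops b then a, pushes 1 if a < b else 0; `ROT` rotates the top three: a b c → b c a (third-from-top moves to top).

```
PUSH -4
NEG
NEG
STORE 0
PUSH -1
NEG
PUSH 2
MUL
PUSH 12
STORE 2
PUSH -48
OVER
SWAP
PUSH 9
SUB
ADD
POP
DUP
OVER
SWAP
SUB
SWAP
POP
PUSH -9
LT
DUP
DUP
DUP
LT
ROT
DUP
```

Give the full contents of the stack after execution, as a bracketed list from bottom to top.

PUSH -4  → [-4]
NEG      → [4]
NEG      → [-4]
STORE 0  → []
PUSH -1  → [-1]
NEG      → [1]
PUSH 2   → [1, 2]
MUL      → [2]
PUSH 12  → [2, 12]
STORE 2  → [2]
PUSH -48 → [2, -48]
OVER     → [2, -48, 2]
SWAP     → [2, 2, -48]
PUSH 9   → [2, 2, -48, 9]
SUB      → [2, 2, -57]
ADD      → [2, -55]
POP      → [2]
DUP      → [2, 2]
OVER     → [2, 2, 2]
SWAP     → [2, 2, 2]
SUB      → [2, 0]
SWAP     → [0, 2]
POP      → [0]
PUSH -9  → [0, -9]
LT       → [0]
DUP      → [0, 0]
DUP      → [0, 0, 0]
DUP      → [0, 0, 0, 0]
LT       → [0, 0, 0]
ROT      → [0, 0, 0]
DUP      → [0, 0, 0, 0]

[0, 0, 0, 0]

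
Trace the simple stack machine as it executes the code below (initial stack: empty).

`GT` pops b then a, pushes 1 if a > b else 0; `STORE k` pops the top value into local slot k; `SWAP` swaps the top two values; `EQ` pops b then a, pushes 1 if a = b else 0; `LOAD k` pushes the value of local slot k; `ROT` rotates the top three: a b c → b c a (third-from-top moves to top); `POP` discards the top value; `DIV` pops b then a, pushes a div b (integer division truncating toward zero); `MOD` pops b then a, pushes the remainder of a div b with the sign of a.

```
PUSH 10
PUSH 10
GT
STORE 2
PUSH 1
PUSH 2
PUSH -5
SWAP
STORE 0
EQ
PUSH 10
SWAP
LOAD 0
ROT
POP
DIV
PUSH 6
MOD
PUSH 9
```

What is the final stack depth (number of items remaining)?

2

PUSH 10 -> [10]
PUSH 10 -> [10, 10]
GT      -> [0]
STORE 2 -> []
PUSH 1  -> [1]
PUSH 2  -> [1, 2]
PUSH -5 -> [1, 2, -5]
SWAP    -> [1, -5, 2]
STORE 0 -> [1, -5]
EQ      -> [0]
PUSH 10 -> [0, 10]
SWAP    -> [10, 0]
LOAD 0  -> [10, 0, 2]
ROT     -> [0, 2, 10]
POP     -> [0, 2]
DIV     -> [0]
PUSH 6  -> [0, 6]
MOD     -> [0]
PUSH 9  -> [0, 9]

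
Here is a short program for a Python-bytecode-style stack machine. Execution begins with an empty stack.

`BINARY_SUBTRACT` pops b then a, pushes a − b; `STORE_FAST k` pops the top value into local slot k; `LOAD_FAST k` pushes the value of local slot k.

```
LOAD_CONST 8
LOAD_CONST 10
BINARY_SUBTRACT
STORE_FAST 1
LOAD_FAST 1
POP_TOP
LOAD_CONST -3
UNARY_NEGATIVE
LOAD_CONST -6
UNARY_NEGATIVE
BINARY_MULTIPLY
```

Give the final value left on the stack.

18

LOAD_CONST 8     8
LOAD_CONST 10    8 10
BINARY_SUBTRACT  -2
STORE_FAST 1     (empty)
LOAD_FAST 1      -2
POP_TOP          (empty)
LOAD_CONST -3    -3
UNARY_NEGATIVE   3
LOAD_CONST -6    3 -6
UNARY_NEGATIVE   3 6
BINARY_MULTIPLY  18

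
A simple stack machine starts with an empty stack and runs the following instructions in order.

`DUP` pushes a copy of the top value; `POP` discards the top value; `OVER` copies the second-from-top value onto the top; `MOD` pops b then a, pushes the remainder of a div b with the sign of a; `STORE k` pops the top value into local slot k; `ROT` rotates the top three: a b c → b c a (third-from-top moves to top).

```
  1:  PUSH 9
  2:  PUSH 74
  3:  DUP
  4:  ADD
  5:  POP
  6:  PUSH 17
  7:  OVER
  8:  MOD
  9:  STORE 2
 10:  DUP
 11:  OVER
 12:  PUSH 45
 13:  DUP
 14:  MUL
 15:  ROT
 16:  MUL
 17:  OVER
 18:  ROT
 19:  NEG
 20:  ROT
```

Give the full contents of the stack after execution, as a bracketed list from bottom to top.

[9, 9, -9, 18225]

PUSH 9  → 9
PUSH 74 → 9 74
DUP     → 9 74 74
ADD     → 9 148
POP     → 9
PUSH 17 → 9 17
OVER    → 9 17 9
MOD     → 9 8
STORE 2 → 9
DUP     → 9 9
OVER    → 9 9 9
PUSH 45 → 9 9 9 45
DUP     → 9 9 9 45 45
MUL     → 9 9 9 2025
ROT     → 9 9 2025 9
MUL     → 9 9 18225
OVER    → 9 9 18225 9
ROT     → 9 18225 9 9
NEG     → 9 18225 9 -9
ROT     → 9 9 -9 18225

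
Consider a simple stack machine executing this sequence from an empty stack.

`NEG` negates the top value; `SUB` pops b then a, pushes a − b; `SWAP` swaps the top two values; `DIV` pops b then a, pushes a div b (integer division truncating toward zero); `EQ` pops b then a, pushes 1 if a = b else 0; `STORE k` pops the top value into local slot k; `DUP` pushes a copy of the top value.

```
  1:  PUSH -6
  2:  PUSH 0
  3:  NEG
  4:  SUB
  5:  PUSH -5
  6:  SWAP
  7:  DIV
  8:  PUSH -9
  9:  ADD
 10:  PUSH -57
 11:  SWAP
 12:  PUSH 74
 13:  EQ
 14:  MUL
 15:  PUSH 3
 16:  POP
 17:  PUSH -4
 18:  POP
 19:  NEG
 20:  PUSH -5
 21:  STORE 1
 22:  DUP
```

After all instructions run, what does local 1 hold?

-5

PUSH -6  : [-6]
PUSH 0   : [-6, 0]
NEG      : [-6, 0]
SUB      : [-6]
PUSH -5  : [-6, -5]
SWAP     : [-5, -6]
DIV      : [0]
PUSH -9  : [0, -9]
ADD      : [-9]
PUSH -57 : [-9, -57]
SWAP     : [-57, -9]
PUSH 74  : [-57, -9, 74]
EQ       : [-57, 0]
MUL      : [0]
PUSH 3   : [0, 3]
POP      : [0]
PUSH -4  : [0, -4]
POP      : [0]
NEG      : [0]
PUSH -5  : [0, -5]
STORE 1  : [0]
DUP      : [0, 0]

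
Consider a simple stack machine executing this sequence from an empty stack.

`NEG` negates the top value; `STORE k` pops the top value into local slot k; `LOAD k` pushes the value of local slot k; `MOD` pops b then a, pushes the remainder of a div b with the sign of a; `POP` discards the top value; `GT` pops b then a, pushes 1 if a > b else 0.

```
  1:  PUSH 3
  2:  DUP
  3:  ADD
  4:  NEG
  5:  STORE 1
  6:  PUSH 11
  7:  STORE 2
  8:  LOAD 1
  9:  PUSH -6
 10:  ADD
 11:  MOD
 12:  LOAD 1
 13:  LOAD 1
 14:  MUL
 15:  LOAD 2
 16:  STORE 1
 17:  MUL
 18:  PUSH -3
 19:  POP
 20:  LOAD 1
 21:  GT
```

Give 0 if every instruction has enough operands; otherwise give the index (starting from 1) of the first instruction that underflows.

11

PUSH 3  → [3]
DUP     → [3, 3]
ADD     → [6]
NEG     → [-6]
STORE 1 → []
PUSH 11 → [11]
STORE 2 → []
LOAD 1  → [-6]
PUSH -6 → [-6, -6]
ADD     → [-12]
MOD  — needs 2 operands, stack has 1 → underflow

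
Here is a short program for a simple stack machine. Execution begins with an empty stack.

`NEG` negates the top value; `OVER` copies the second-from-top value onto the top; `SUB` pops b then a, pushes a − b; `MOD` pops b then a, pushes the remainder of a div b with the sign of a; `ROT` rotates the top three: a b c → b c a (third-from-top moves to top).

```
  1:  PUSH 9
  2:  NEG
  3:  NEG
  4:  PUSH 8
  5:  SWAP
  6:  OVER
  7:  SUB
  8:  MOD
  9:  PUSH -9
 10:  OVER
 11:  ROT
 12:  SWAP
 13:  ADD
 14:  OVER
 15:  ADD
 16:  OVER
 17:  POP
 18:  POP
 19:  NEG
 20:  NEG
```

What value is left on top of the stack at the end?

-9

PUSH 9  -> 9
NEG     -> -9
NEG     -> 9
PUSH 8  -> 9 8
SWAP    -> 8 9
OVER    -> 8 9 8
SUB     -> 8 1
MOD     -> 0
PUSH -9 -> 0 -9
OVER    -> 0 -9 0
ROT     -> -9 0 0
SWAP    -> -9 0 0
ADD     -> -9 0
OVER    -> -9 0 -9
ADD     -> -9 -9
OVER    -> -9 -9 -9
POP     -> -9 -9
POP     -> -9
NEG     -> 9
NEG     -> -9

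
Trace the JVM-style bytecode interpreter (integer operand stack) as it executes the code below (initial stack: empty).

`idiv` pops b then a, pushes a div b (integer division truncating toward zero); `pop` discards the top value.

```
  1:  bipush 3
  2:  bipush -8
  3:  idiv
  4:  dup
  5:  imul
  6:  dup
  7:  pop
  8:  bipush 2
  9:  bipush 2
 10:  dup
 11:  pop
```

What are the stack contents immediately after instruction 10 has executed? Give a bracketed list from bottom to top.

bipush 3   [3]
bipush -8  [3, -8]
idiv       [0]
dup        [0, 0]
imul       [0]
dup        [0, 0]
pop        [0]
bipush 2   [0, 2]
bipush 2   [0, 2, 2]
dup        [0, 2, 2, 2]

[0, 2, 2, 2]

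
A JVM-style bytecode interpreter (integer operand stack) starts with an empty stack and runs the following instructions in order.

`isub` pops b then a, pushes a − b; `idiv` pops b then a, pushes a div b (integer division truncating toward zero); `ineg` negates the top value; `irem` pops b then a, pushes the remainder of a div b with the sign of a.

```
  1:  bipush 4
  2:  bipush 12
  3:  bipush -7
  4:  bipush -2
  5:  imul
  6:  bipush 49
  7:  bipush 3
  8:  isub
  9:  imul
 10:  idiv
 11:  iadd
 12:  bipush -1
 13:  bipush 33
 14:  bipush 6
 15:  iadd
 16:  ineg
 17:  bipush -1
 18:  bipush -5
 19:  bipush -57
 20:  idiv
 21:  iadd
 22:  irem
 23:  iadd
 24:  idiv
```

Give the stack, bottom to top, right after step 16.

[4, -1, -39]

bipush 4   4
bipush 12  4 12
bipush -7  4 12 -7
bipush -2  4 12 -7 -2
imul       4 12 14
bipush 49  4 12 14 49
bipush 3   4 12 14 49 3
isub       4 12 14 46
imul       4 12 644
idiv       4 0
iadd       4
bipush -1  4 -1
bipush 33  4 -1 33
bipush 6   4 -1 33 6
iadd       4 -1 39
ineg       4 -1 -39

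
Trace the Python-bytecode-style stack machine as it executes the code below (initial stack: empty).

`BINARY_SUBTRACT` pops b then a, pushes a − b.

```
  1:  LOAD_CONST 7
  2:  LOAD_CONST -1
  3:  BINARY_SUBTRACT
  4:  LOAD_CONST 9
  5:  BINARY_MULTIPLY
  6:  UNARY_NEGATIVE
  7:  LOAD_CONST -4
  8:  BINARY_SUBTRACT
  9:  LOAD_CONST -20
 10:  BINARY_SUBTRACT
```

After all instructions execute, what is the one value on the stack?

LOAD_CONST 7    : 7
LOAD_CONST -1   : 7 -1
BINARY_SUBTRACT : 8
LOAD_CONST 9    : 8 9
BINARY_MULTIPLY : 72
UNARY_NEGATIVE  : -72
LOAD_CONST -4   : -72 -4
BINARY_SUBTRACT : -68
LOAD_CONST -20  : -68 -20
BINARY_SUBTRACT : -48

-48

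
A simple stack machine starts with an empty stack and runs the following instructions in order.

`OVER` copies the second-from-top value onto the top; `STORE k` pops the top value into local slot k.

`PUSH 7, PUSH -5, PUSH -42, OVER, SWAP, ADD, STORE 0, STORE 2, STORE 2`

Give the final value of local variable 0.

PUSH 7   → 7
PUSH -5  → 7 -5
PUSH -42 → 7 -5 -42
OVER     → 7 -5 -42 -5
SWAP     → 7 -5 -5 -42
ADD      → 7 -5 -47
STORE 0  → 7 -5
STORE 2  → 7
STORE 2  → (empty)

-47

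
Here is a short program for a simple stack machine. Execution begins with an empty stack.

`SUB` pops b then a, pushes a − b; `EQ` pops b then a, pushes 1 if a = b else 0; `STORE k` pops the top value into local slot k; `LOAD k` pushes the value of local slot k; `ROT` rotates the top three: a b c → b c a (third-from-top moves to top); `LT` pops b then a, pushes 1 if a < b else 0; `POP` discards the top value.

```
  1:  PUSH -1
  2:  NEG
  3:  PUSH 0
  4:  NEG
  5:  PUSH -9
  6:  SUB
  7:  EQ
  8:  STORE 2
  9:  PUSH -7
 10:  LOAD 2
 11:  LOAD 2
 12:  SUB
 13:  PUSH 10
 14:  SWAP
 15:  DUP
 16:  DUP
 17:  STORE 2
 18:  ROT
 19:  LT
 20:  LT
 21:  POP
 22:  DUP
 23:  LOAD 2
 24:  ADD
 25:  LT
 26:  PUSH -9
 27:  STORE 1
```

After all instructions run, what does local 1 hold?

-9

PUSH -1 -> -1
NEG     -> 1
PUSH 0  -> 1 0
NEG     -> 1 0
PUSH -9 -> 1 0 -9
SUB     -> 1 9
EQ      -> 0
STORE 2 -> (empty)
PUSH -7 -> -7
LOAD 2  -> -7 0
LOAD 2  -> -7 0 0
SUB     -> -7 0
PUSH 10 -> -7 0 10
SWAP    -> -7 10 0
DUP     -> -7 10 0 0
DUP     -> -7 10 0 0 0
STORE 2 -> -7 10 0 0
ROT     -> -7 0 0 10
LT      -> -7 0 1
LT      -> -7 1
POP     -> -7
DUP     -> -7 -7
LOAD 2  -> -7 -7 0
ADD     -> -7 -7
LT      -> 0
PUSH -9 -> 0 -9
STORE 1 -> 0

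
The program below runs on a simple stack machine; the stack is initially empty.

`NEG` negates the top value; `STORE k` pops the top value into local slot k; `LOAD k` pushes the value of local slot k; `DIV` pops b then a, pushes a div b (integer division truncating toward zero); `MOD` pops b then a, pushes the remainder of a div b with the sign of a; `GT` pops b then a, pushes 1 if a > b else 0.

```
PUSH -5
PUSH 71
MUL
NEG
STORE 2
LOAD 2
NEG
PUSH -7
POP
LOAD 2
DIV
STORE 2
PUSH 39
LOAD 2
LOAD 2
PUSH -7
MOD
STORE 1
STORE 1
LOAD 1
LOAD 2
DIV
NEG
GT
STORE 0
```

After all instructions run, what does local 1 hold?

PUSH -5 : -5
PUSH 71 : -5 71
MUL     : -355
NEG     : 355
STORE 2 : (empty)
LOAD 2  : 355
NEG     : -355
PUSH -7 : -355 -7
POP     : -355
LOAD 2  : -355 355
DIV     : -1
STORE 2 : (empty)
PUSH 39 : 39
LOAD 2  : 39 -1
LOAD 2  : 39 -1 -1
PUSH -7 : 39 -1 -1 -7
MOD     : 39 -1 -1
STORE 1 : 39 -1
STORE 1 : 39
LOAD 1  : 39 -1
LOAD 2  : 39 -1 -1
DIV     : 39 1
NEG     : 39 -1
GT      : 1
STORE 0 : (empty)

-1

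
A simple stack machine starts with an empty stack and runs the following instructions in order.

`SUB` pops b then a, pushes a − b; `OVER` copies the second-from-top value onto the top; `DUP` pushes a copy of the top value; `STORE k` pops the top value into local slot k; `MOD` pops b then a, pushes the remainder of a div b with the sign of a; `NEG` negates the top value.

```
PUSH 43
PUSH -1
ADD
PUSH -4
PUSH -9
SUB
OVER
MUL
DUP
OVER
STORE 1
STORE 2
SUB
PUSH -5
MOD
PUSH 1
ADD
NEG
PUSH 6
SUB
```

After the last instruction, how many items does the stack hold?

1

PUSH 43 -> 43
PUSH -1 -> 43 -1
ADD     -> 42
PUSH -4 -> 42 -4
PUSH -9 -> 42 -4 -9
SUB     -> 42 5
OVER    -> 42 5 42
MUL     -> 42 210
DUP     -> 42 210 210
OVER    -> 42 210 210 210
STORE 1 -> 42 210 210
STORE 2 -> 42 210
SUB     -> -168
PUSH -5 -> -168 -5
MOD     -> -3
PUSH 1  -> -3 1
ADD     -> -2
NEG     -> 2
PUSH 6  -> 2 6
SUB     -> -4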